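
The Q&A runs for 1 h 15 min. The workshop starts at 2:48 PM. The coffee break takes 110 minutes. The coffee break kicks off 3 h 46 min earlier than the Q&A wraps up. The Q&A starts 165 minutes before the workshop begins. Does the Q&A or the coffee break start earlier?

the coffee break

The Q&A starts at 2:48 PM − 165 min = 12:03 PM.
The Q&A ends at 12:03 PM + 75 min = 1:18 PM.
The coffee break starts at 1:18 PM − 226 min = 9:32 AM.
The Q&A starts at 12:03 PM and the coffee break starts at 9:32 AM, so the coffee break is first.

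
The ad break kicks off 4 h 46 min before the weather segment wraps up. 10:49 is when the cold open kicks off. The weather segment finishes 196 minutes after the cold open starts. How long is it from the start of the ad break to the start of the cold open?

The weather segment ends at 10:49 + 196 min = 14:05.
The ad break starts at 14:05 − 286 min = 09:19.
From 09:19 to 10:49 is an hour and a half.

an hour and a half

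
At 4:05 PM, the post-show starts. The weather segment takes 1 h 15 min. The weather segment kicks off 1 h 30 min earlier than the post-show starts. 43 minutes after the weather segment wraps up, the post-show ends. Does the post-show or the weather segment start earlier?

The weather segment starts at 4:05 PM − 90 min = 2:35 PM.
The post-show starts at 4:05 PM and the weather segment starts at 2:35 PM, so the weather segment is first.

the weather segment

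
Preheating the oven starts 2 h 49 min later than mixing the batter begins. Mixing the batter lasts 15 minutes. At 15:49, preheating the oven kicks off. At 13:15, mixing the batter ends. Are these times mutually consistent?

Yes

Mixing the batter starts at 13:15 − 15 min = 13:00.
Preheating the oven starts at 13:00 + 169 min = 15:49.
That matches the stated 15:49, so the schedule is consistent.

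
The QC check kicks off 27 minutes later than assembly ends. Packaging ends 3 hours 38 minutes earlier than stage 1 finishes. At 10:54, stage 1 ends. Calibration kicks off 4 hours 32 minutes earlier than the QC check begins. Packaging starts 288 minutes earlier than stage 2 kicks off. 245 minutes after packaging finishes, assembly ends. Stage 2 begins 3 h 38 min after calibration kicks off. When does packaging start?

Packaging ends at 10:54 − 218 min = 07:16.
Assembly ends at 07:16 + 245 min = 11:21.
The QC check starts at 11:21 + 27 min = 11:48.
Calibration starts at 11:48 − 272 min = 07:16.
Stage 2 starts at 07:16 + 218 min = 10:54.
Packaging starts at 10:54 − 288 min = 06:06.

06:06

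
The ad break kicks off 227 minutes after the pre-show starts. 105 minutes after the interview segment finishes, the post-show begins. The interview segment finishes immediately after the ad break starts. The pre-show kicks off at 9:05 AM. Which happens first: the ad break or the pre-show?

the pre-show

The ad break starts at 9:05 AM + 227 min = 12:52 PM.
The ad break starts at 12:52 PM and the pre-show starts at 9:05 AM, so the pre-show is first.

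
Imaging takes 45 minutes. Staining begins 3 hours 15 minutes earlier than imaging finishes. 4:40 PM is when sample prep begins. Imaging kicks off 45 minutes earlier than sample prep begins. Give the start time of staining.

Imaging starts at 4:40 PM − 45 min = 3:55 PM.
Imaging ends at 3:55 PM + 45 min = 4:40 PM.
Staining starts at 4:40 PM − 195 min = 1:25 PM.

1:25 PM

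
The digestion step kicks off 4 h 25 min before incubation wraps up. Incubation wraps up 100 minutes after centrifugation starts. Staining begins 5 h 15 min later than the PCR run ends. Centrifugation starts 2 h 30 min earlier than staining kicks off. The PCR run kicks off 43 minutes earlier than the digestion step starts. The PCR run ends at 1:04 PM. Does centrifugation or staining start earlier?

Staining starts at 1:04 PM + 315 min = 6:19 PM.
Centrifugation starts at 6:19 PM − 150 min = 3:49 PM.
Centrifugation starts at 3:49 PM and staining starts at 6:19 PM, so centrifugation is first.

centrifugation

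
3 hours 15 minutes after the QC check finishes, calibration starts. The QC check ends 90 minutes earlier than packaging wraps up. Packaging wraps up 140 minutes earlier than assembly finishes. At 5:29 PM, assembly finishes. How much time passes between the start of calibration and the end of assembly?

Packaging ends at 5:29 PM − 140 min = 3:09 PM.
The QC check ends at 3:09 PM − 90 min = 1:39 PM.
Calibration starts at 1:39 PM + 195 min = 4:54 PM.
From 4:54 PM to 5:29 PM is 35 minutes.

35 minutes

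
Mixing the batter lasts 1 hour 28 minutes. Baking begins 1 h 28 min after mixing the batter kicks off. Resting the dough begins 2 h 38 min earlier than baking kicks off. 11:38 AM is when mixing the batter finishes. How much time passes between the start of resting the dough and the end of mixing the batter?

158 minutes

Mixing the batter starts at 11:38 AM − 88 min = 10:10 AM.
Baking starts at 10:10 AM + 88 min = 11:38 AM.
Resting the dough starts at 11:38 AM − 158 min = 9:00 AM.
From 9:00 AM to 11:38 AM is 158 minutes.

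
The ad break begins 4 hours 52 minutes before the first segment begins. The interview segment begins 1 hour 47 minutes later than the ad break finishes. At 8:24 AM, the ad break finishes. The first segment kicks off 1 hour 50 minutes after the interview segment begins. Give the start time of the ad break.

The interview segment starts at 8:24 AM + 107 min = 10:11 AM.
The first segment starts at 10:11 AM + 110 min = 12:01 PM.
The ad break starts at 12:01 PM − 292 min = 7:09 AM.

7:09 AM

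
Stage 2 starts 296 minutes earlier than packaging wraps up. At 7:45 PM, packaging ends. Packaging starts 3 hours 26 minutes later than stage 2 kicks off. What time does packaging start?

6:15 PM

Stage 2 starts at 7:45 PM − 296 min = 2:49 PM.
Packaging starts at 2:49 PM + 206 min = 6:15 PM.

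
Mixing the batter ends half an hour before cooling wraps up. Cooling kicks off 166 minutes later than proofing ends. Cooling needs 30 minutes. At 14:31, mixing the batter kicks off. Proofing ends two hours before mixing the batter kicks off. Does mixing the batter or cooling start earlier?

mixing the batter

Proofing ends at 14:31 − 120 min = 12:31.
Cooling starts at 12:31 + 166 min = 15:17.
Mixing the batter starts at 14:31 and cooling starts at 15:17, so mixing the batter is first.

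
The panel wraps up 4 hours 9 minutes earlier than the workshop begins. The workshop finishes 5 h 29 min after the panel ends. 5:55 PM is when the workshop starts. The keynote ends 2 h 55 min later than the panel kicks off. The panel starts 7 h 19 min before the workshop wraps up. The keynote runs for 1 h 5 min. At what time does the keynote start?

The panel ends at 5:55 PM − 249 min = 1:46 PM.
The workshop ends at 1:46 PM + 329 min = 7:15 PM.
The panel starts at 7:15 PM − 439 min = 11:56 AM.
The keynote ends at 11:56 AM + 175 min = 2:51 PM.
The keynote starts at 2:51 PM − 65 min = 1:46 PM.

1:46 PM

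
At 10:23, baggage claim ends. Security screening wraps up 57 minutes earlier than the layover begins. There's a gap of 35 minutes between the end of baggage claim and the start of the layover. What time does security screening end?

The layover starts at 10:23 + 35 min = 10:58.
Security screening ends at 10:58 − 57 min = 10:01.

10:01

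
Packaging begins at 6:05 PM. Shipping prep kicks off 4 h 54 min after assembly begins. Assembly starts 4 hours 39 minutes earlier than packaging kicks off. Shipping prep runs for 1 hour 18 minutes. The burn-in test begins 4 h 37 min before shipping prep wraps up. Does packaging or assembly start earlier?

Assembly starts at 6:05 PM − 279 min = 1:26 PM.
Packaging starts at 6:05 PM and assembly starts at 1:26 PM, so assembly is first.

assembly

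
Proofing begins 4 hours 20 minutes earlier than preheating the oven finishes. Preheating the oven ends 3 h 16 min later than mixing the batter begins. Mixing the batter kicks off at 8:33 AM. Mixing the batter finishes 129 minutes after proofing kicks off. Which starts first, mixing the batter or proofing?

Preheating the oven ends at 8:33 AM + 196 min = 11:49 AM.
Proofing starts at 11:49 AM − 260 min = 7:29 AM.
Mixing the batter starts at 8:33 AM and proofing starts at 7:29 AM, so proofing is first.

proofing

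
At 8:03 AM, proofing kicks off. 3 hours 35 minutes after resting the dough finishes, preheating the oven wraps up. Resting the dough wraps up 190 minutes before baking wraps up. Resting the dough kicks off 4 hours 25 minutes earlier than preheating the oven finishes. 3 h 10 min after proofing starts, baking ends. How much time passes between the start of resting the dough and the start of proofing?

Baking ends at 8:03 AM + 190 min = 11:13 AM.
Resting the dough ends at 11:13 AM − 190 min = 8:03 AM.
Preheating the oven ends at 8:03 AM + 215 min = 11:38 AM.
Resting the dough starts at 11:38 AM − 265 min = 7:13 AM.
From 7:13 AM to 8:03 AM is 50 minutes.

50 minutes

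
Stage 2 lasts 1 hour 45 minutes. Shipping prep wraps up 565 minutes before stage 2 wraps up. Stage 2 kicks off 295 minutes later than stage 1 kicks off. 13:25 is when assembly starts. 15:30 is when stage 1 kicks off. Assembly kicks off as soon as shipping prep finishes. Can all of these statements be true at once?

Stage 2 starts at 15:30 + 295 min = 20:25.
Stage 2 ends at 20:25 + 105 min = 22:10.
Shipping prep ends at 22:10 − 565 min = 12:45.
So assembly starts at 12:45.
But assembly is also said to start at 13:25 — a 40-minute conflict.

No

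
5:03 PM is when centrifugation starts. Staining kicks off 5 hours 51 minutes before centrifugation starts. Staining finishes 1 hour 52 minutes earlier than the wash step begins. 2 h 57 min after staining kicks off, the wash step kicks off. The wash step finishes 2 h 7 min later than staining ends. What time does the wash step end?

2:24 PM

Staining starts at 5:03 PM − 351 min = 11:12 AM.
The wash step starts at 11:12 AM + 177 min = 2:09 PM.
Staining ends at 2:09 PM − 112 min = 12:17 PM.
The wash step ends at 12:17 PM + 127 min = 2:24 PM.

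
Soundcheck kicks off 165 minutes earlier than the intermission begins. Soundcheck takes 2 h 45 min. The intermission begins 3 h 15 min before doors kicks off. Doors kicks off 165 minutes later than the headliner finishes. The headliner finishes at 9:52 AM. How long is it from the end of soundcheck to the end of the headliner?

30 minutes

Doors starts at 9:52 AM + 165 min = 12:37 PM.
The intermission starts at 12:37 PM − 195 min = 9:22 AM.
Soundcheck starts at 9:22 AM − 165 min = 6:37 AM.
Soundcheck ends at 6:37 AM + 165 min = 9:22 AM.
From 9:22 AM to 9:52 AM is 30 minutes.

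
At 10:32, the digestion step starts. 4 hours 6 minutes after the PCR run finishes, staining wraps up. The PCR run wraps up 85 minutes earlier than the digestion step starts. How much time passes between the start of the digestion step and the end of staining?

2 h 41 min

The PCR run ends at 10:32 − 85 min = 09:07.
Staining ends at 09:07 + 246 min = 13:13.
From 10:32 to 13:13 is 2 h 41 min.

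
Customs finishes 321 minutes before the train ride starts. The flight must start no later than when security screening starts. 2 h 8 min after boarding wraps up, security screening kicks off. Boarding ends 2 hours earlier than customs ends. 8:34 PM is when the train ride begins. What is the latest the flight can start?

3:21 PM

Customs ends at 8:34 PM − 321 min = 3:13 PM.
Boarding ends at 3:13 PM − 120 min = 1:13 PM.
Security screening starts at 1:13 PM + 128 min = 3:21 PM.
The flight is bounded by security screening, so the latest it can start is 3:21 PM.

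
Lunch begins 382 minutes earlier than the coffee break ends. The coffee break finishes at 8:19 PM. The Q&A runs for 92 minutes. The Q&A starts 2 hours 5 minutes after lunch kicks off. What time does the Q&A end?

5:34 PM

Lunch starts at 8:19 PM − 382 min = 1:57 PM.
The Q&A starts at 1:57 PM + 125 min = 4:02 PM.
The Q&A ends at 4:02 PM + 92 min = 5:34 PM.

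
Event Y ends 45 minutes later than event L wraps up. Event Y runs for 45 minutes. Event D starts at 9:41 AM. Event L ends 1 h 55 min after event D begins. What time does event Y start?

11:36 AM

Event L ends at 9:41 AM + 115 min = 11:36 AM.
Event Y ends at 11:36 AM + 45 min = 12:21 PM.
Event Y starts at 12:21 PM − 45 min = 11:36 AM.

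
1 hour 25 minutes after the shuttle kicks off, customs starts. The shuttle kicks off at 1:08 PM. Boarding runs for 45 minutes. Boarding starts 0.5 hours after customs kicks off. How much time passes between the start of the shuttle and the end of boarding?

Customs starts at 1:08 PM + 85 min = 2:33 PM.
Boarding starts at 2:33 PM + 30 min = 3:03 PM.
Boarding ends at 3:03 PM + 45 min = 3:48 PM.
From 1:08 PM to 3:48 PM is 160 minutes.

160 minutes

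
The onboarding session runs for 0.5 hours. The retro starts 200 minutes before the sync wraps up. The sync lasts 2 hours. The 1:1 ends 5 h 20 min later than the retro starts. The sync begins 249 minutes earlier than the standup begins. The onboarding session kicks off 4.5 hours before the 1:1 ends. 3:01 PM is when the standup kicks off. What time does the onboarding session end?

10:52 AM

The sync starts at 3:01 PM − 249 min = 10:52 AM.
The sync ends at 10:52 AM + 120 min = 12:52 PM.
The retro starts at 12:52 PM − 200 min = 9:32 AM.
The 1:1 ends at 9:32 AM + 320 min = 2:52 PM.
The onboarding session starts at 2:52 PM − 270 min = 10:22 AM.
The onboarding session ends at 10:22 AM + 30 min = 10:52 AM.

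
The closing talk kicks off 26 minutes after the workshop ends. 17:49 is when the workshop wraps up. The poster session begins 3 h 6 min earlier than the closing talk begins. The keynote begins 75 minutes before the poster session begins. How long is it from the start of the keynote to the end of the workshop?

235 minutes

The closing talk starts at 17:49 + 26 min = 18:15.
The poster session starts at 18:15 − 186 min = 15:09.
The keynote starts at 15:09 − 75 min = 13:54.
From 13:54 to 17:49 is 235 minutes.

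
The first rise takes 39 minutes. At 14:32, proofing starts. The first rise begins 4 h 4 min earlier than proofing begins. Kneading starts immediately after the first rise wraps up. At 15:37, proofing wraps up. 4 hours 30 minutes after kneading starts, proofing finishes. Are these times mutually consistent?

Yes

The first rise starts at 14:32 − 244 min = 10:28.
The first rise ends at 10:28 + 39 min = 11:07.
So kneading starts at 11:07.
Proofing ends at 11:07 + 270 min = 15:37.
That matches the stated 15:37, so the schedule is consistent.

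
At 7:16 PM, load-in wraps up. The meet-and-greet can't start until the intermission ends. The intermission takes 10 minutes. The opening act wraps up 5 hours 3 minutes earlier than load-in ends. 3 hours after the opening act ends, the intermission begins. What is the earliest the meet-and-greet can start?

The opening act ends at 7:16 PM − 303 min = 2:13 PM.
The intermission starts at 2:13 PM + 180 min = 5:13 PM.
The intermission ends at 5:13 PM + 10 min = 5:23 PM.
The meet-and-greet is bounded by the intermission, so the earliest it can start is 5:23 PM.

5:23 PM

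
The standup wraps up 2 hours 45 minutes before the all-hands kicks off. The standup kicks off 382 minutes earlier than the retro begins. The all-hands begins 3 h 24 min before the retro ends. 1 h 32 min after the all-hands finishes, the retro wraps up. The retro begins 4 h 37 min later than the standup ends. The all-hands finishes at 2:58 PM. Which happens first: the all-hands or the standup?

the standup

The retro ends at 2:58 PM + 92 min = 4:30 PM.
The all-hands starts at 4:30 PM − 204 min = 1:06 PM.
The standup ends at 1:06 PM − 165 min = 10:21 AM.
The retro starts at 10:21 AM + 277 min = 2:58 PM.
The standup starts at 2:58 PM − 382 min = 8:36 AM.
The all-hands starts at 1:06 PM and the standup starts at 8:36 AM, so the standup is first.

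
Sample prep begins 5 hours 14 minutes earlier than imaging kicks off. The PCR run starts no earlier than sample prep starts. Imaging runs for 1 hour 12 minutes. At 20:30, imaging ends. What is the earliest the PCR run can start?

14:04

Imaging starts at 20:30 − 72 min = 19:18.
Sample prep starts at 19:18 − 314 min = 14:04.
The PCR run is bounded by sample prep, so the earliest it can start is 14:04.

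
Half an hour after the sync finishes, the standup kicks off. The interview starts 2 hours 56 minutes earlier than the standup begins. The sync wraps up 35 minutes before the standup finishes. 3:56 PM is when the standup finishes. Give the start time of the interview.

12:55 PM

The sync ends at 3:56 PM − 35 min = 3:21 PM.
The standup starts at 3:21 PM + 30 min = 3:51 PM.
The interview starts at 3:51 PM − 176 min = 12:55 PM.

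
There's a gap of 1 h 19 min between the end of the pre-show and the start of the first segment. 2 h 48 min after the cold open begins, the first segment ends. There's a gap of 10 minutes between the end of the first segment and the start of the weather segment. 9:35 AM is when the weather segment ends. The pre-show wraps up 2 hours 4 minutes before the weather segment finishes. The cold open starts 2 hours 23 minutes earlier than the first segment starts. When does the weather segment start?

The pre-show ends at 9:35 AM − 124 min = 7:31 AM.
The first segment starts at 7:31 AM + 79 min = 8:50 AM.
The cold open starts at 8:50 AM − 143 min = 6:27 AM.
The first segment ends at 6:27 AM + 168 min = 9:15 AM.
The weather segment starts at 9:15 AM + 10 min = 9:25 AM.

9:25 AM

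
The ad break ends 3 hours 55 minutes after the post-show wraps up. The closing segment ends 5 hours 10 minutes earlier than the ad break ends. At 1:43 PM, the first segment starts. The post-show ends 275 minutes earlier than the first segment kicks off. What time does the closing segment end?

The post-show ends at 1:43 PM − 275 min = 9:08 AM.
The ad break ends at 9:08 AM + 235 min = 1:03 PM.
The closing segment ends at 1:03 PM − 310 min = 7:53 AM.

7:53 AM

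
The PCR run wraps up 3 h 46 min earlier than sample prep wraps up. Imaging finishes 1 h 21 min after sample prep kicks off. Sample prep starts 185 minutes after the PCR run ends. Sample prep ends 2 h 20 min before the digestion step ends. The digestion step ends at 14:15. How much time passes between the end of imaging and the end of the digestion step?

1 h 40 min

Sample prep ends at 14:15 − 140 min = 11:55.
The PCR run ends at 11:55 − 226 min = 08:09.
Sample prep starts at 08:09 + 185 min = 11:14.
Imaging ends at 11:14 + 81 min = 12:35.
From 12:35 to 14:15 is 1 h 40 min.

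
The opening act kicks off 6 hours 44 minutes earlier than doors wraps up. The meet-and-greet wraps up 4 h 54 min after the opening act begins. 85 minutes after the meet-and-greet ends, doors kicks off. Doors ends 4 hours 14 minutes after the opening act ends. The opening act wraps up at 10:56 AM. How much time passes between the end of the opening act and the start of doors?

Doors ends at 10:56 AM + 254 min = 3:10 PM.
The opening act starts at 3:10 PM − 404 min = 8:26 AM.
The meet-and-greet ends at 8:26 AM + 294 min = 1:20 PM.
Doors starts at 1:20 PM + 85 min = 2:45 PM.
From 10:56 AM to 2:45 PM is 229 minutes.

229 minutes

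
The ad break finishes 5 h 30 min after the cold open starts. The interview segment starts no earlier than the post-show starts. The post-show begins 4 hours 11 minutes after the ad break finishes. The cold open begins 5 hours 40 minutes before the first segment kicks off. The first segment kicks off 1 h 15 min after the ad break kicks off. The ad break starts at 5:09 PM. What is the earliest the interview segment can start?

10:25 PM

The first segment starts at 5:09 PM + 75 min = 6:24 PM.
The cold open starts at 6:24 PM − 340 min = 12:44 PM.
The ad break ends at 12:44 PM + 330 min = 6:14 PM.
The post-show starts at 6:14 PM + 251 min = 10:25 PM.
The interview segment is bounded by the post-show, so the earliest it can start is 10:25 PM.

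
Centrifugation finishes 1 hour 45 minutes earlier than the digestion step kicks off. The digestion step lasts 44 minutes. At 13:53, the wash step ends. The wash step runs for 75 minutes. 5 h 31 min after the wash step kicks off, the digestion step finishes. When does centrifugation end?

15:40

The wash step starts at 13:53 − 75 min = 12:38.
The digestion step ends at 12:38 + 331 min = 18:09.
The digestion step starts at 18:09 − 44 min = 17:25.
Centrifugation ends at 17:25 − 105 min = 15:40.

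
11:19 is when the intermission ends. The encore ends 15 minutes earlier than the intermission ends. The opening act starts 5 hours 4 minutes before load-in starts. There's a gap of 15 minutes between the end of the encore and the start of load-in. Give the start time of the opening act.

The encore ends at 11:19 − 15 min = 11:04.
Load-in starts at 11:04 + 15 min = 11:19.
The opening act starts at 11:19 − 304 min = 06:15.

06:15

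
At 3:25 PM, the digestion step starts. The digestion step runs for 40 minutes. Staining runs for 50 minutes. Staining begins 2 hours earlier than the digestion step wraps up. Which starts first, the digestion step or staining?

The digestion step ends at 3:25 PM + 40 min = 4:05 PM.
Staining starts at 4:05 PM − 120 min = 2:05 PM.
The digestion step starts at 3:25 PM and staining starts at 2:05 PM, so staining is first.

staining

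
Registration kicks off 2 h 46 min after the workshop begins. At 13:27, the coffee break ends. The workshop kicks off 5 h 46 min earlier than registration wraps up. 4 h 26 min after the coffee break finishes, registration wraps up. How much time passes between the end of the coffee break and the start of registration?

Registration ends at 13:27 + 266 min = 17:53.
The workshop starts at 17:53 − 346 min = 12:07.
Registration starts at 12:07 + 166 min = 14:53.
From 13:27 to 14:53 is 86 minutes.

86 minutes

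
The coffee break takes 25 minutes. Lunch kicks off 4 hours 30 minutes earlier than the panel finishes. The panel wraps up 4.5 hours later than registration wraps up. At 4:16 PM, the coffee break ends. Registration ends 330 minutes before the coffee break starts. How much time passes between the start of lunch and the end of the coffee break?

The coffee break starts at 4:16 PM − 25 min = 3:51 PM.
Registration ends at 3:51 PM − 330 min = 10:21 AM.
The panel ends at 10:21 AM + 270 min = 2:51 PM.
Lunch starts at 2:51 PM − 270 min = 10:21 AM.
From 10:21 AM to 4:16 PM is 5 h 55 min.

5 h 55 min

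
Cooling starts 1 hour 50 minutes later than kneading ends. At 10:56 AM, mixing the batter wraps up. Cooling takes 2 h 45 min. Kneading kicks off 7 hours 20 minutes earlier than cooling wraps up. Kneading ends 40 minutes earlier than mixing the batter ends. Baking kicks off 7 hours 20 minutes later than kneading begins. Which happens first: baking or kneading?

kneading

Kneading ends at 10:56 AM − 40 min = 10:16 AM.
Cooling starts at 10:16 AM + 110 min = 12:06 PM.
Cooling ends at 12:06 PM + 165 min = 2:51 PM.
Kneading starts at 2:51 PM − 440 min = 7:31 AM.
Baking starts at 7:31 AM + 440 min = 2:51 PM.
Baking starts at 2:51 PM and kneading starts at 7:31 AM, so kneading is first.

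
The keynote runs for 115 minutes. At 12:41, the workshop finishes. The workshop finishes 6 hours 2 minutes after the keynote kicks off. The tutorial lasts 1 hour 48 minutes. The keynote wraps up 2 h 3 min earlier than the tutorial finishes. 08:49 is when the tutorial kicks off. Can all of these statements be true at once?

Yes

The tutorial ends at 08:49 + 108 min = 10:37.
The keynote ends at 10:37 − 123 min = 08:34.
The keynote starts at 08:34 − 115 min = 06:39.
The workshop ends at 06:39 + 362 min = 12:41.
That matches the stated 12:41, so the schedule is consistent.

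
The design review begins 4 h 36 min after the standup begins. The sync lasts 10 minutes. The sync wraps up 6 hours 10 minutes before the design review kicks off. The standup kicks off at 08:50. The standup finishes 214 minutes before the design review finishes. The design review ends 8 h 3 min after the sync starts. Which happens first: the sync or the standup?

the sync

The design review starts at 08:50 + 276 min = 13:26.
The sync ends at 13:26 − 370 min = 07:16.
The sync starts at 07:16 − 10 min = 07:06.
The sync starts at 07:06 and the standup starts at 08:50, so the sync is first.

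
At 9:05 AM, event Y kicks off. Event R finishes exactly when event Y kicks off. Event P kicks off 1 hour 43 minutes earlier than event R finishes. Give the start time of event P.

Event R ends at 9:05 AM.
Event P starts at 9:05 AM − 103 min = 7:22 AM.

7:22 AM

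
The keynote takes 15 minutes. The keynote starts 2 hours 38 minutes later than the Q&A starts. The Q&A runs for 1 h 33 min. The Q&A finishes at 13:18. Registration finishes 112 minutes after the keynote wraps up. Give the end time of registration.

16:30

The Q&A starts at 13:18 − 93 min = 11:45.
The keynote starts at 11:45 + 158 min = 14:23.
The keynote ends at 14:23 + 15 min = 14:38.
Registration ends at 14:38 + 112 min = 16:30.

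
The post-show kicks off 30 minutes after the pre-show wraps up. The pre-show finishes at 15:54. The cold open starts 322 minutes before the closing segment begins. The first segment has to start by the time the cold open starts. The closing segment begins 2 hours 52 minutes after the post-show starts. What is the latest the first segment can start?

13:54

The post-show starts at 15:54 + 30 min = 16:24.
The closing segment starts at 16:24 + 172 min = 19:16.
The cold open starts at 19:16 − 322 min = 13:54.
The first segment is bounded by the cold open, so the latest it can start is 13:54.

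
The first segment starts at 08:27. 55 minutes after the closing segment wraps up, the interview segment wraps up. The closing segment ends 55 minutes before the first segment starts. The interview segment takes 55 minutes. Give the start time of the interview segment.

07:32

The closing segment ends at 08:27 − 55 min = 07:32.
The interview segment ends at 07:32 + 55 min = 08:27.
The interview segment starts at 08:27 − 55 min = 07:32.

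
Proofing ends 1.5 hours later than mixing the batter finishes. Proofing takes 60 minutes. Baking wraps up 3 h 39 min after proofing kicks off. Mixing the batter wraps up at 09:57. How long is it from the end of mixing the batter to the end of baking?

Proofing ends at 09:57 + 90 min = 11:27.
Proofing starts at 11:27 − 60 min = 10:27.
Baking ends at 10:27 + 219 min = 14:06.
From 09:57 to 14:06 is 4 hours 9 minutes.

4 hours 9 minutes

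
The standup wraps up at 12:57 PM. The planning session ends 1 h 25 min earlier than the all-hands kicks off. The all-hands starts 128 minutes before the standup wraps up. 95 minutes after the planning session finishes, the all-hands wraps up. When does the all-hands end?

10:59 AM

The all-hands starts at 12:57 PM − 128 min = 10:49 AM.
The planning session ends at 10:49 AM − 85 min = 9:24 AM.
The all-hands ends at 9:24 AM + 95 min = 10:59 AM.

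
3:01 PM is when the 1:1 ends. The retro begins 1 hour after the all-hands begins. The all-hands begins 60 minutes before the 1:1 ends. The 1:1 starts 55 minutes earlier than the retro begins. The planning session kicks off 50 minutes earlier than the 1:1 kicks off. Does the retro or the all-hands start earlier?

The all-hands starts at 3:01 PM − 60 min = 2:01 PM.
The retro starts at 2:01 PM + 60 min = 3:01 PM.
The retro starts at 3:01 PM and the all-hands starts at 2:01 PM, so the all-hands is first.

the all-hands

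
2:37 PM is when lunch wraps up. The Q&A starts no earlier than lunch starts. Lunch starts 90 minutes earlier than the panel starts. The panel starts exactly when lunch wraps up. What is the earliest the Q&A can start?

1:07 PM

The panel starts at 2:37 PM.
Lunch starts at 2:37 PM − 90 min = 1:07 PM.
The Q&A is bounded by lunch, so the earliest it can start is 1:07 PM.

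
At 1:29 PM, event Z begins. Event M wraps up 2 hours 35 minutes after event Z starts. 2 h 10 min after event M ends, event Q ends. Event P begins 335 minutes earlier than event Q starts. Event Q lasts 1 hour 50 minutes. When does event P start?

Event M ends at 1:29 PM + 155 min = 4:04 PM.
Event Q ends at 4:04 PM + 130 min = 6:14 PM.
Event Q starts at 6:14 PM − 110 min = 4:24 PM.
Event P starts at 4:24 PM − 335 min = 10:49 AM.

10:49 AM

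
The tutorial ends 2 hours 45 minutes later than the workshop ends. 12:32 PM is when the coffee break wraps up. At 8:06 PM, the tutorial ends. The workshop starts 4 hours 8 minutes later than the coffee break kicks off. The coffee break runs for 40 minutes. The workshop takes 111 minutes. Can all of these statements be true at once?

The coffee break starts at 12:32 PM − 40 min = 11:52 AM.
The workshop starts at 11:52 AM + 248 min = 4:00 PM.
The workshop ends at 4:00 PM + 111 min = 5:51 PM.
The tutorial ends at 5:51 PM + 165 min = 8:36 PM.
But the tutorial is also said to end at 8:06 PM — a 30-minute conflict.

No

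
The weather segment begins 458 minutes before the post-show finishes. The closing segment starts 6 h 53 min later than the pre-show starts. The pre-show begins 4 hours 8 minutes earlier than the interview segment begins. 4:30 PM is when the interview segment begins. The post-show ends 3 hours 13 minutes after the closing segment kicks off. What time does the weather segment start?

The pre-show starts at 4:30 PM − 248 min = 12:22 PM.
The closing segment starts at 12:22 PM + 413 min = 7:15 PM.
The post-show ends at 7:15 PM + 193 min = 10:28 PM.
The weather segment starts at 10:28 PM − 458 min = 2:50 PM.

2:50 PM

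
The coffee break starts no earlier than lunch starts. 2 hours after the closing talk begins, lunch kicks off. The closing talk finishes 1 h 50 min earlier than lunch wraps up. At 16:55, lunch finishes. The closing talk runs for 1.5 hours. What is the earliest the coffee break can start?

The closing talk ends at 16:55 − 110 min = 15:05.
The closing talk starts at 15:05 − 90 min = 13:35.
Lunch starts at 13:35 + 120 min = 15:35.
The coffee break is bounded by lunch, so the earliest it can start is 15:35.

15:35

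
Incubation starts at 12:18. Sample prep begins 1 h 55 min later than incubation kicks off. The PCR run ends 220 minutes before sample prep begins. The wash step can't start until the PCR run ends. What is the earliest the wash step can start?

10:33

Sample prep starts at 12:18 + 115 min = 14:13.
The PCR run ends at 14:13 − 220 min = 10:33.
The wash step is bounded by the PCR run, so the earliest it can start is 10:33.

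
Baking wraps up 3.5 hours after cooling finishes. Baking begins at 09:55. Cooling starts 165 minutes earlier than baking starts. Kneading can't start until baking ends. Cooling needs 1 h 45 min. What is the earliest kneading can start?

12:25

Cooling starts at 09:55 − 165 min = 07:10.
Cooling ends at 07:10 + 105 min = 08:55.
Baking ends at 08:55 + 210 min = 12:25.
Kneading is bounded by baking, so the earliest it can start is 12:25.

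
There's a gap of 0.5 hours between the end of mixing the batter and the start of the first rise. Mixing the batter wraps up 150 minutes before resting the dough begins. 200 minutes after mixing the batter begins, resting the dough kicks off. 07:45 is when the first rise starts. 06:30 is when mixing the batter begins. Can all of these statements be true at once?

No

Resting the dough starts at 06:30 + 200 min = 09:50.
Mixing the batter ends at 09:50 − 150 min = 07:20.
The first rise starts at 07:20 + 30 min = 07:50.
But the first rise is also said to start at 07:45 — a 5-minute conflict.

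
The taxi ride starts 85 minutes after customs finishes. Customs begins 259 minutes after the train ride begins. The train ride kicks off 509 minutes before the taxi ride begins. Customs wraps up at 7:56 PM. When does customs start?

The taxi ride starts at 7:56 PM + 85 min = 9:21 PM.
The train ride starts at 9:21 PM − 509 min = 12:52 PM.
Customs starts at 12:52 PM + 259 min = 5:11 PM.

5:11 PM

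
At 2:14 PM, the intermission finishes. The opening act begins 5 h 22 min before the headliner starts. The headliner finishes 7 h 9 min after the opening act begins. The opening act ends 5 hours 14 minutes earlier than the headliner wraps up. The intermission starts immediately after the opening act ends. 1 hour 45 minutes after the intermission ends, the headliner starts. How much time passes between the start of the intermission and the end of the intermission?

1 hour 42 minutes

The headliner starts at 2:14 PM + 105 min = 3:59 PM.
The opening act starts at 3:59 PM − 322 min = 10:37 AM.
The headliner ends at 10:37 AM + 429 min = 5:46 PM.
The opening act ends at 5:46 PM − 314 min = 12:32 PM.
So the intermission starts at 12:32 PM.
From 12:32 PM to 2:14 PM is 1 hour 42 minutes.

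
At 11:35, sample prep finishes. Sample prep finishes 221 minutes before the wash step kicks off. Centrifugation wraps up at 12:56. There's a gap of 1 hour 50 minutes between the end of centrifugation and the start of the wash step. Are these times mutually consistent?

The wash step starts at 12:56 + 110 min = 14:46.
Sample prep ends at 14:46 − 221 min = 11:05.
But sample prep is also said to end at 11:35 — a 30-minute conflict.

No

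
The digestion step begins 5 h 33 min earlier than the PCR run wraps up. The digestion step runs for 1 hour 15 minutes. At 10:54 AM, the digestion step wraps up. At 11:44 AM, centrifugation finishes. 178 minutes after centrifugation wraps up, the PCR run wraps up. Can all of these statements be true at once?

No

The PCR run ends at 11:44 AM + 178 min = 2:42 PM.
The digestion step starts at 2:42 PM − 333 min = 9:09 AM.
The digestion step ends at 9:09 AM + 75 min = 10:24 AM.
But the digestion step is also said to end at 10:54 AM — a 30-minute conflict.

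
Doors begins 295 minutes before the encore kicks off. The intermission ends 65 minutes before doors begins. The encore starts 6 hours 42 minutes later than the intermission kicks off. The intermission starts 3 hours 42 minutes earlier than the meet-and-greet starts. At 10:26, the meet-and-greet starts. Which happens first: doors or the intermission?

the intermission

The intermission starts at 10:26 − 222 min = 06:44.
The encore starts at 06:44 + 402 min = 13:26.
Doors starts at 13:26 − 295 min = 08:31.
Doors starts at 08:31 and the intermission starts at 06:44, so the intermission is first.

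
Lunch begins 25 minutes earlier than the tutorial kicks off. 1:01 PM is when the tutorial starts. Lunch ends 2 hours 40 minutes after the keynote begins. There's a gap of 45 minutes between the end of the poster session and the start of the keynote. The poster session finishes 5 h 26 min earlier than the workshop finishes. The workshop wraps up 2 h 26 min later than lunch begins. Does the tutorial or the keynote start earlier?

Lunch starts at 1:01 PM − 25 min = 12:36 PM.
The workshop ends at 12:36 PM + 146 min = 3:02 PM.
The poster session ends at 3:02 PM − 326 min = 9:36 AM.
The keynote starts at 9:36 AM + 45 min = 10:21 AM.
The tutorial starts at 1:01 PM and the keynote starts at 10:21 AM, so the keynote is first.

the keynote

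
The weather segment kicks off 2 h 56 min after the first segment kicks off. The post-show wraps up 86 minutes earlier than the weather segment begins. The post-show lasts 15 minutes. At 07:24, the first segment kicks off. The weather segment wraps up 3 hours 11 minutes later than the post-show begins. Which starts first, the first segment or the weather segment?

the first segment

The weather segment starts at 07:24 + 176 min = 10:20.
The first segment starts at 07:24 and the weather segment starts at 10:20, so the first segment is first.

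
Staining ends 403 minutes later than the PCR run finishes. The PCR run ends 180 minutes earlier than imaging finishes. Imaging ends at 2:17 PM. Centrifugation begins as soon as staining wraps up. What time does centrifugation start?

The PCR run ends at 2:17 PM − 180 min = 11:17 AM.
Staining ends at 11:17 AM + 403 min = 6:00 PM.
So centrifugation starts at 6:00 PM.

6:00 PM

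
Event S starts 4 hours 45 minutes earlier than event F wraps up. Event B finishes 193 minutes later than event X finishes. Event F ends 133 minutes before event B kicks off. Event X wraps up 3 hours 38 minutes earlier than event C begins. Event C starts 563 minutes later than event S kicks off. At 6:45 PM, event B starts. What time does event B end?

8:45 PM

Event F ends at 6:45 PM − 133 min = 4:32 PM.
Event S starts at 4:32 PM − 285 min = 11:47 AM.
Event C starts at 11:47 AM + 563 min = 9:10 PM.
Event X ends at 9:10 PM − 218 min = 5:32 PM.
Event B ends at 5:32 PM + 193 min = 8:45 PM.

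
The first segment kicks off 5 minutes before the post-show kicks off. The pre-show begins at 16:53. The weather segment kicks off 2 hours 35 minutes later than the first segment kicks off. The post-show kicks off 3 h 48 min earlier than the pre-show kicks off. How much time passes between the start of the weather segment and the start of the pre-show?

The post-show starts at 16:53 − 228 min = 13:05.
The first segment starts at 13:05 − 5 min = 13:00.
The weather segment starts at 13:00 + 155 min = 15:35.
From 15:35 to 16:53 is 1 hour 18 minutes.

1 hour 18 minutes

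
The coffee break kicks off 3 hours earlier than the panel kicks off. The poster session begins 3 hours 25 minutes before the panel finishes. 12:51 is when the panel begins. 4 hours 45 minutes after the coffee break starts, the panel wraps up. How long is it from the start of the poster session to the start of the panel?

100 minutes

The coffee break starts at 12:51 − 180 min = 09:51.
The panel ends at 09:51 + 285 min = 14:36.
The poster session starts at 14:36 − 205 min = 11:11.
From 11:11 to 12:51 is 100 minutes.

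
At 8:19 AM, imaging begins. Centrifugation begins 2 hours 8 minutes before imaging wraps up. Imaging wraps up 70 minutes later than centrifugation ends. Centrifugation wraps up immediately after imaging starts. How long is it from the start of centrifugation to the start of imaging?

58 minutes

Centrifugation ends at 8:19 AM.
Imaging ends at 8:19 AM + 70 min = 9:29 AM.
Centrifugation starts at 9:29 AM − 128 min = 7:21 AM.
From 7:21 AM to 8:19 AM is 58 minutes.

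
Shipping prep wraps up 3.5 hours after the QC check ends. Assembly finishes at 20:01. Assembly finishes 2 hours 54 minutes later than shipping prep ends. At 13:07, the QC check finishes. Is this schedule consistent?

Shipping prep ends at 13:07 + 210 min = 16:37.
Assembly ends at 16:37 + 174 min = 19:31.
But assembly is also said to end at 20:01 — a 30-minute conflict.

No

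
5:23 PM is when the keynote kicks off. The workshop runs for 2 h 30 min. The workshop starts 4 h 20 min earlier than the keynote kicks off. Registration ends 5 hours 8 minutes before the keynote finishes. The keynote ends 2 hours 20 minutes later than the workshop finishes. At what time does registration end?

12:45 PM

The workshop starts at 5:23 PM − 260 min = 1:03 PM.
The workshop ends at 1:03 PM + 150 min = 3:33 PM.
The keynote ends at 3:33 PM + 140 min = 5:53 PM.
Registration ends at 5:53 PM − 308 min = 12:45 PM.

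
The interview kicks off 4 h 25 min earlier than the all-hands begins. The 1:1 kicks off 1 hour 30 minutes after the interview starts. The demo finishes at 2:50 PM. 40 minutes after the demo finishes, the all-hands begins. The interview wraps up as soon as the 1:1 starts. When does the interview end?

The all-hands starts at 2:50 PM + 40 min = 3:30 PM.
The interview starts at 3:30 PM − 265 min = 11:05 AM.
The 1:1 starts at 11:05 AM + 90 min = 12:35 PM.
So the interview ends at 12:35 PM.

12:35 PM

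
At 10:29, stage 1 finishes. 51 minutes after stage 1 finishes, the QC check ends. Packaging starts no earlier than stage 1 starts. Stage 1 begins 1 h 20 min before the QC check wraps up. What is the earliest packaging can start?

10:00

The QC check ends at 10:29 + 51 min = 11:20.
Stage 1 starts at 11:20 − 80 min = 10:00.
Packaging is bounded by stage 1, so the earliest it can start is 10:00.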